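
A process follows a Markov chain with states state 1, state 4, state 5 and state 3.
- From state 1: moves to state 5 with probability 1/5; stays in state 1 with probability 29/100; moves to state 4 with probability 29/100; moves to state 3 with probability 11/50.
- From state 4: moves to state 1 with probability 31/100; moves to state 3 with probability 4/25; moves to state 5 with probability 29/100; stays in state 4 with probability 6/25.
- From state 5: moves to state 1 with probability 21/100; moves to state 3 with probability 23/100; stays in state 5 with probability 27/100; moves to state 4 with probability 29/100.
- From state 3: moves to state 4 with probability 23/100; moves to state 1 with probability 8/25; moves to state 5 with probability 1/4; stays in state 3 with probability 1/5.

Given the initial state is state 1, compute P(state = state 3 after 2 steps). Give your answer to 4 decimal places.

Propagate the distribution vector 2 steps from state 1.
After 0 steps: (1.0000, 0.0000, 0.0000, 0.0000)
After 1 step: (0.2900, 0.2900, 0.2000, 0.2200)
After 2 steps: (0.2864, 0.2623, 0.2511, 0.2002)
P(in state 3 after 2 steps) = 0.2002

0.2002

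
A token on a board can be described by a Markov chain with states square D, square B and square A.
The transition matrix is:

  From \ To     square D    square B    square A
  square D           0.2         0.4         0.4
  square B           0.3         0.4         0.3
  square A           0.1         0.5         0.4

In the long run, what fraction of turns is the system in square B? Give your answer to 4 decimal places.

Let the stationary distribution be π with π = πP and π_1 + π_2 + π_3 = 1.
π_1 = 0.2·π_1 + 0.3·π_2 + 0.1·π_3
π_2 = 0.4·π_1 + 0.4·π_2 + 0.5·π_3
Solving with the normalization constraint gives π = (0.2079, 0.4356, 0.3564).
So the stationary probability of square B is 0.4356.

0.4356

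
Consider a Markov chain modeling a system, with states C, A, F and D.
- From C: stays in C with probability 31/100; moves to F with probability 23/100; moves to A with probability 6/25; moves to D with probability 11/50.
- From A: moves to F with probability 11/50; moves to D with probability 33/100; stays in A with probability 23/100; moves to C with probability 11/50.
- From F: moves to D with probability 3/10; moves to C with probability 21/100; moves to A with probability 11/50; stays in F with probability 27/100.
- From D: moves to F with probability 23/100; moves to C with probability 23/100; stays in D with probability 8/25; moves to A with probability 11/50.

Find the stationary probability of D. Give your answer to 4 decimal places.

0.2933

Let the stationary distribution be π with π = πP and π_1 + π_2 + π_3 + π_4 = 1.
π_1 = 0.31·π_1 + 0.22·π_2 + 0.21·π_3 + 0.23·π_4
π_2 = 0.24·π_1 + 0.23·π_2 + 0.22·π_3 + 0.22·π_4
π_3 = 0.23·π_1 + 0.22·π_2 + 0.27·π_3 + 0.23·π_4
Solving with the normalization constraint gives π = (0.2424, 0.2271, 0.2372, 0.2933).
So the stationary probability of D is 0.2933.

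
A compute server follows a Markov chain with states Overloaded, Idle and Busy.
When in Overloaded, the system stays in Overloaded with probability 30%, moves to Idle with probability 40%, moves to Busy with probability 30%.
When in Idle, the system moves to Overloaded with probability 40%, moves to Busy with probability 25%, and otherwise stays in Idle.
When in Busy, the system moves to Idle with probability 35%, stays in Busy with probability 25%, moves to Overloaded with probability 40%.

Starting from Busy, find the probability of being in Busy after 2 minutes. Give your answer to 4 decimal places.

Sum over the intermediate state after 1 minute:
P = P(Busy→Overloaded)·P(Overloaded→Busy) + P(Busy→Idle)·P(Idle→Busy) + P(Busy→Busy)·P(Busy→Busy)
  = 0.4×0.3 + 0.35×0.25 + 0.25×0.25
  = 0.1200 + 0.0875 + 0.0625 = 0.2700

0.2700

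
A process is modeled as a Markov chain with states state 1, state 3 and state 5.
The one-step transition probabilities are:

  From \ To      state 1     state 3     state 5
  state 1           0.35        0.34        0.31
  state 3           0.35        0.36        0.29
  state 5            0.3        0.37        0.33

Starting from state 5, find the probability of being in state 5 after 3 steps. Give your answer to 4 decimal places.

0.3090

Propagate the distribution vector 3 steps from state 5.
After 0 steps: (0.0000, 0.0000, 1.0000)
After 1 step: (0.3000, 0.3700, 0.3300)
After 2 steps: (0.3335, 0.3573, 0.3092)
After 3 steps: (0.3345, 0.3564, 0.3090)
P(in state 5 after 3 steps) = 0.3090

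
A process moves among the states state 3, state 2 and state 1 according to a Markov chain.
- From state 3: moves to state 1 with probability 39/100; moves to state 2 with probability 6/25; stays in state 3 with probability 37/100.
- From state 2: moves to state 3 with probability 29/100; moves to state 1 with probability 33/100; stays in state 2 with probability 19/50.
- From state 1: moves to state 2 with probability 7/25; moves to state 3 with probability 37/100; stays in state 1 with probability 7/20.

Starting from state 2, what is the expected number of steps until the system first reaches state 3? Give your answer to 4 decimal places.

Let t(s) be the expected number of steps to first reach state 3 from state s, with t(state 3) = 0. Conditioning on the first step:
t(state 2) = 1 + 0.38·t(state 2) + 0.33·t(state 1)
t(state 1) = 1 + 0.28·t(state 2) + 0.35·t(state 1)
Solving: t(state 2) = 3.1552, t(state 1) = 2.8976.
Expected steps from state 2 to state 3: 3.1552.

3.1552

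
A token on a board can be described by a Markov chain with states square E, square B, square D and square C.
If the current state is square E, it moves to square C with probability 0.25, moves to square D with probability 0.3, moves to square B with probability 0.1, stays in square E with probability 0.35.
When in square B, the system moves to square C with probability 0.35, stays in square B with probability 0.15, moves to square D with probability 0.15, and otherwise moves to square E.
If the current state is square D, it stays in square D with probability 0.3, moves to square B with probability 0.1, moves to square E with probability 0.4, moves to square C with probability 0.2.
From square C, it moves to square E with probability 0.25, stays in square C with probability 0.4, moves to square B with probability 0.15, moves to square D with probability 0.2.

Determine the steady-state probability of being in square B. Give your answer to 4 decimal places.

Let the stationary distribution be π with π = πP and π_1 + π_2 + π_3 + π_4 = 1.
π_1 = 0.35·π_1 + 0.35·π_2 + 0.4·π_3 + 0.25·π_4
π_2 = 0.1·π_1 + 0.15·π_2 + 0.1·π_3 + 0.15·π_4
π_3 = 0.3·π_1 + 0.15·π_2 + 0.3·π_3 + 0.2·π_4
Solving with the normalization constraint gives π = (0.3333, 0.1207, 0.2525, 0.2935).
So the stationary probability of square B is 0.1207.

0.1207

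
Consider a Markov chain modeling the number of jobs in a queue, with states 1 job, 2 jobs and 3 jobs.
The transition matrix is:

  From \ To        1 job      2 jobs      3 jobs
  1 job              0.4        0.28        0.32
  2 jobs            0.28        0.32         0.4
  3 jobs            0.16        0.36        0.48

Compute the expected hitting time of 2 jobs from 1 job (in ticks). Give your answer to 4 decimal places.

Let t(s) be the expected number of ticks to first reach 2 jobs from state s, with t(2 jobs) = 0. Conditioning on the first tick:
t(1 job) = 1 + 0.4·t(1 job) + 0.32·t(3 jobs)
t(3 jobs) = 1 + 0.16·t(1 job) + 0.48·t(3 jobs)
Solving: t(1 job) = 3.2209, t(3 jobs) = 2.9141.
Expected ticks from 1 job to 2 jobs: 3.2209.

3.2209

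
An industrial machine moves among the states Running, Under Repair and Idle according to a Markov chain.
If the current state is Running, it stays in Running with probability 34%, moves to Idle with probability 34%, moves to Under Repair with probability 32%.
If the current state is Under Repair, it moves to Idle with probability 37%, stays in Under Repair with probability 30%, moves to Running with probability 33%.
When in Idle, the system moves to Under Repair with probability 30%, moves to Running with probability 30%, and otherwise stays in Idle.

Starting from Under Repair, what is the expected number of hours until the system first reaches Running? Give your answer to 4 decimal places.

Let t(s) be the expected number of hours to first reach Running from state s, with t(Running) = 0. Conditioning on the first hour:
t(Under Repair) = 1 + 0.3·t(Under Repair) + 0.37·t(Idle)
t(Idle) = 1 + 0.3·t(Under Repair) + 0.4·t(Idle)
Solving: t(Under Repair) = 3.1392, t(Idle) = 3.2362.
Expected hours from Under Repair to Running: 3.1392.

3.1392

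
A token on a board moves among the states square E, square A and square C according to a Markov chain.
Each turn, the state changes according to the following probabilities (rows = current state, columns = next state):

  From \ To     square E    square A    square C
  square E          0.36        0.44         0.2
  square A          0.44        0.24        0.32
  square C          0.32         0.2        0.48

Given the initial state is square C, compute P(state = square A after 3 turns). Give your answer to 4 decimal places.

0.2970

Propagate the distribution vector 3 turns from square C.
After 0 turns: (0.0000, 0.0000, 1.0000)
After 1 turn: (0.3200, 0.2000, 0.4800)
After 2 turns: (0.3568, 0.2848, 0.3584)
After 3 turns: (0.3684, 0.2970, 0.3345)
P(in square A after 3 turns) = 0.2970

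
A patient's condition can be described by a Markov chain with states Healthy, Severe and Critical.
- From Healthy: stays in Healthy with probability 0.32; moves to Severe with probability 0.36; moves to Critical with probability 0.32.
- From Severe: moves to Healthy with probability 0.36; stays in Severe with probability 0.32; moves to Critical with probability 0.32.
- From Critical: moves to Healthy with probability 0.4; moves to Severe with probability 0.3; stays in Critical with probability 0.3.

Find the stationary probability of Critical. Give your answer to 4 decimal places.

0.3137

Let the stationary distribution be π with π = πP and π_1 + π_2 + π_3 = 1.
π_1 = 0.32·π_1 + 0.36·π_2 + 0.4·π_3
π_2 = 0.36·π_1 + 0.32·π_2 + 0.3·π_3
Solving with the normalization constraint gives π = (0.3582, 0.3281, 0.3137).
So the stationary probability of Critical is 0.3137.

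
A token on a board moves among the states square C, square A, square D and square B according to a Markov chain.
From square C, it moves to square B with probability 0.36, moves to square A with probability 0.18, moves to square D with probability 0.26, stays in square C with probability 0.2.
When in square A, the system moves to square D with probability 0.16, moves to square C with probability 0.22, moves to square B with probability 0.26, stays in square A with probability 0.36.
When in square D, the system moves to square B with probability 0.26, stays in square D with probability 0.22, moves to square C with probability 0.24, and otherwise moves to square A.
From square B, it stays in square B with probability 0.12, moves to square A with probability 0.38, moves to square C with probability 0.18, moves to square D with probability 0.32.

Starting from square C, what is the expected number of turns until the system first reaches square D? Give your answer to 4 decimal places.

4.0393

Let t(s) be the expected number of turns to first reach square D from state s, with t(square D) = 0. Conditioning on the first turn:
t(square C) = 1 + 0.2·t(square C) + 0.18·t(square A) + 0.36·t(square B)
t(square A) = 1 + 0.22·t(square C) + 0.36·t(square A) + 0.26·t(square B)
t(square B) = 1 + 0.18·t(square C) + 0.38·t(square A) + 0.12·t(square B)
Solving: t(square C) = 4.0393, t(square A) = 4.5457, t(square B) = 3.9255.
Expected turns from square C to square D: 4.0393.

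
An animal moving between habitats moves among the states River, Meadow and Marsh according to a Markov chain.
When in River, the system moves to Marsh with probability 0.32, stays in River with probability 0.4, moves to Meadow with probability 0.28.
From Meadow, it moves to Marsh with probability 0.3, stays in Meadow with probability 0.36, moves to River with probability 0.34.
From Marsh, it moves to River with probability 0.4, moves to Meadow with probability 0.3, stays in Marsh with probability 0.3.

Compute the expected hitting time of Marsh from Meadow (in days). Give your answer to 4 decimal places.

Let t(s) be the expected number of days to first reach Marsh from state s, with t(Marsh) = 0. Conditioning on the first day:
t(River) = 1 + 0.4·t(River) + 0.28·t(Meadow)
t(Meadow) = 1 + 0.34·t(River) + 0.36·t(Meadow)
Solving: t(River) = 3.1856, t(Meadow) = 3.2548.
Expected days from Meadow to Marsh: 3.2548.

3.2548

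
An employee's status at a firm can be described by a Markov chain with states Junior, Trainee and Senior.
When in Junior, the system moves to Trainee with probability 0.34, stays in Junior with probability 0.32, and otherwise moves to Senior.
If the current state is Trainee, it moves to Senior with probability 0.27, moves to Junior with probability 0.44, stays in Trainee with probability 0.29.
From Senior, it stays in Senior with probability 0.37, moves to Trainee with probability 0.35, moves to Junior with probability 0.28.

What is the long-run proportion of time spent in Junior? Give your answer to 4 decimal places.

Let the stationary distribution be π with π = πP and π_1 + π_2 + π_3 = 1.
π_1 = 0.32·π_1 + 0.44·π_2 + 0.28·π_3
π_2 = 0.34·π_1 + 0.29·π_2 + 0.35·π_3
Solving with the normalization constraint gives π = (0.3462, 0.3269, 0.3269).
So the stationary probability of Junior is 0.3462.

0.3462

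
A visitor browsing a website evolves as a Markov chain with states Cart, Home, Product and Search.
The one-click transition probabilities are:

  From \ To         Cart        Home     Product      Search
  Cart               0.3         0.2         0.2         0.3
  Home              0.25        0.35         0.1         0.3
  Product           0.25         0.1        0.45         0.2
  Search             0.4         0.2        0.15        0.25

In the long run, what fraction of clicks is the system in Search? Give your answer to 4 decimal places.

Let the stationary distribution be π with π = πP and π_1 + π_2 + π_3 + π_4 = 1.
π_1 = 0.3·π_1 + 0.25·π_2 + 0.25·π_3 + 0.4·π_4
π_2 = 0.2·π_1 + 0.35·π_2 + 0.1·π_3 + 0.2·π_4
π_3 = 0.2·π_1 + 0.1·π_2 + 0.45·π_3 + 0.15·π_4
Solving with the normalization constraint gives π = (0.3049, 0.2093, 0.2211, 0.2647).
So the stationary probability of Search is 0.2647.

0.2647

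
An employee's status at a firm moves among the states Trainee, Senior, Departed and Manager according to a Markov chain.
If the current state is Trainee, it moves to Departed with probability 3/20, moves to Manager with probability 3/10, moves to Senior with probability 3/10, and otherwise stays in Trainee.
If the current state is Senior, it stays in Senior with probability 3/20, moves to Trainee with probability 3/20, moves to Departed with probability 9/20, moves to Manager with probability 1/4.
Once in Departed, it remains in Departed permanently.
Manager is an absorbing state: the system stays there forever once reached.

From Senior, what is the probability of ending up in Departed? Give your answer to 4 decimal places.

Let h(s) be the probability of absorption at Departed starting from transient state s. Then h(Departed) = 1 and h(Manager) = 0. By first-step analysis:
h(Trainee) = 0.25·h(Trainee) + 0.3·h(Senior) + 0.15·1 + 0.3·0
h(Senior) = 0.15·h(Trainee) + 0.15·h(Senior) + 0.45·1 + 0.25·0
Solving: h(Trainee) = 0.4430, h(Senior) = 0.6076.
Starting from Senior, the probability is 0.6076.

0.6076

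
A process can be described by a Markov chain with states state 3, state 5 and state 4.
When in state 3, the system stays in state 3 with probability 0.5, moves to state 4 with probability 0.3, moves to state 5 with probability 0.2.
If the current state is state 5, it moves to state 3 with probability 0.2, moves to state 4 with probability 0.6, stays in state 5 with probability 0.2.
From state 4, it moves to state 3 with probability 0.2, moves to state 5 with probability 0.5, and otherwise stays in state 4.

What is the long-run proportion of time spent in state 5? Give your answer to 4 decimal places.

Let the stationary distribution be π with π = πP and π_1 + π_2 + π_3 = 1.
π_1 = 0.5·π_1 + 0.2·π_2 + 0.2·π_3
π_2 = 0.2·π_1 + 0.2·π_2 + 0.5·π_3
Solving with the normalization constraint gives π = (0.2857, 0.3187, 0.3956).
So the stationary probability of state 5 is 0.3187.

0.3187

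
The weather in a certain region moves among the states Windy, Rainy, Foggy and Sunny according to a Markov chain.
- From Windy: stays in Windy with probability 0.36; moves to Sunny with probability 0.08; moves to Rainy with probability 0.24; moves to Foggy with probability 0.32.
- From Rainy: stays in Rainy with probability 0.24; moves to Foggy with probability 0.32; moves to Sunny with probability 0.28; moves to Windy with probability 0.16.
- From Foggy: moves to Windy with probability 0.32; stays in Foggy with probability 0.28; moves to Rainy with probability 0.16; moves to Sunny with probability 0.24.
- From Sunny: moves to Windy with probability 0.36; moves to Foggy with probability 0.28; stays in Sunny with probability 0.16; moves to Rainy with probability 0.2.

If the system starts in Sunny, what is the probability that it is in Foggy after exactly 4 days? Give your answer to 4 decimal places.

0.3006

Propagate the distribution vector 4 days from Sunny.
After 0 days: (0.0000, 0.0000, 0.0000, 1.0000)
After 1 day: (0.3600, 0.2000, 0.2800, 0.1600)
After 2 days: (0.3088, 0.2112, 0.3024, 0.1776)
After 3 days: (0.3057, 0.2087, 0.3008, 0.1848)
After 4 days: (0.3062, 0.2085, 0.3006, 0.1847)
P(in Foggy after 4 days) = 0.3006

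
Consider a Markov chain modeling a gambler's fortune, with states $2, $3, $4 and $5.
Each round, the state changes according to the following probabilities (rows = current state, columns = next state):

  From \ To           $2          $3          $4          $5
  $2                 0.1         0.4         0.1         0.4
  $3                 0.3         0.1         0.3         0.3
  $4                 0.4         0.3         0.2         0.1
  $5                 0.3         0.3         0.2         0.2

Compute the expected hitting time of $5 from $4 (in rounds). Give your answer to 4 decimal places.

Let t(s) be the expected number of rounds to first reach $5 from state s, with t($5) = 0. Conditioning on the first round:
t($2) = 1 + 0.1·t($2) + 0.4·t($3) + 0.1·t($4)
t($3) = 1 + 0.3·t($2) + 0.1·t($3) + 0.3·t($4)
t($4) = 1 + 0.4·t($2) + 0.3·t($3) + 0.2·t($4)
Solving: t($2) = 3.1481, t($3) = 3.5450, t($4) = 4.1534.
Expected rounds from $4 to $5: 4.1534.

4.1534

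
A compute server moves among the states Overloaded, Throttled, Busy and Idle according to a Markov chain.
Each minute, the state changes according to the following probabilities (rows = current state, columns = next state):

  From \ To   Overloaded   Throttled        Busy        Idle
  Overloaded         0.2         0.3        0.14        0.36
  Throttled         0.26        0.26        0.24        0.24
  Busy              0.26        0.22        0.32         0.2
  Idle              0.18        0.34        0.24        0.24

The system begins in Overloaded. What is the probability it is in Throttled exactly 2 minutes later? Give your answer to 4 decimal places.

0.2912

Propagate the distribution vector 2 minutes from Overloaded.
After 0 minutes: (1.0000, 0.0000, 0.0000, 0.0000)
After 1 minute: (0.2000, 0.3000, 0.1400, 0.3600)
After 2 minutes: (0.2192, 0.2912, 0.2312, 0.2584)
P(in Throttled after 2 minutes) = 0.2912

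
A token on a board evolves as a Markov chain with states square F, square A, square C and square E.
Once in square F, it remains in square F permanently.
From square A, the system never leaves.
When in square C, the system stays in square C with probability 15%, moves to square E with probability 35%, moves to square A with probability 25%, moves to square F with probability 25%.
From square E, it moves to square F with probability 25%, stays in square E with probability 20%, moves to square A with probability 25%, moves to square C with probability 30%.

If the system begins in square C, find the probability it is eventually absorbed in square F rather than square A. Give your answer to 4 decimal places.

Let h(s) be the probability of absorption at square F starting from transient state s. Then h(square F) = 1 and h(square A) = 0. By first-step analysis:
h(square C) = 0.25·1 + 0.25·0 + 0.15·h(square C) + 0.35·h(square E)
h(square E) = 0.25·1 + 0.25·0 + 0.3·h(square C) + 0.2·h(square E)
Solving: h(square C) = 0.5000, h(square E) = 0.5000.
Starting from square C, the probability is 0.5000.

0.5000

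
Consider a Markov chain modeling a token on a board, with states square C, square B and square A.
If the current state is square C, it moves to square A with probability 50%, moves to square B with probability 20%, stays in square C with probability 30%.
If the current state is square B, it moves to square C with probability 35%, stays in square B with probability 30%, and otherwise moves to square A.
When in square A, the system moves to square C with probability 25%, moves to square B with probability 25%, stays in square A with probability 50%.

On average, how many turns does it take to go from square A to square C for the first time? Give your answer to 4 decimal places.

3.6190

Let t(s) be the expected number of turns to first reach square C from state s, with t(square C) = 0. Conditioning on the first turn:
t(square B) = 1 + 0.3·t(square B) + 0.35·t(square A)
t(square A) = 1 + 0.25·t(square B) + 0.5·t(square A)
Solving: t(square B) = 3.2381, t(square A) = 3.6190.
Expected turns from square A to square C: 3.6190.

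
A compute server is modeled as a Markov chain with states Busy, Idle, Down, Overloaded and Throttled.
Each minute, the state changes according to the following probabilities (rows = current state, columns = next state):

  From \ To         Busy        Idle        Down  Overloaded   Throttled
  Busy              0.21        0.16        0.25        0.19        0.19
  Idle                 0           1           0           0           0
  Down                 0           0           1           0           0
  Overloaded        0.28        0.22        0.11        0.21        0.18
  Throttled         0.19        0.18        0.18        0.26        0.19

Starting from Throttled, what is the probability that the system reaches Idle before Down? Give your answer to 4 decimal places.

0.5086

Let h(s) be the probability of absorption at Idle starting from transient state s. Then h(Idle) = 1 and h(Down) = 0. By first-step analysis:
h(Busy) = 0.21·h(Busy) + 0.16·1 + 0.25·0 + 0.19·h(Overloaded) + 0.19·h(Throttled)
h(Overloaded) = 0.28·h(Busy) + 0.22·1 + 0.11·0 + 0.21·h(Overloaded) + 0.18·h(Throttled)
h(Throttled) = 0.19·h(Busy) + 0.18·1 + 0.18·0 + 0.26·h(Overloaded) + 0.19·h(Throttled)
Solving: h(Busy) = 0.4588, h(Overloaded) = 0.5570, h(Throttled) = 0.5086.
Starting from Throttled, the probability is 0.5086.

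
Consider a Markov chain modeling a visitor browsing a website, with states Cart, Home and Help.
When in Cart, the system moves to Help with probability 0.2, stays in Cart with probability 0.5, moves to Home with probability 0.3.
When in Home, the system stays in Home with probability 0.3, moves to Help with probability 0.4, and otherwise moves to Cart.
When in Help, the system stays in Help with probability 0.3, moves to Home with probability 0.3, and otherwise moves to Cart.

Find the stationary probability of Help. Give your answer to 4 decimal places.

Let the stationary distribution be π with π = πP and π_1 + π_2 + π_3 = 1.
π_1 = 0.5·π_1 + 0.3·π_2 + 0.4·π_3
π_2 = 0.3·π_1 + 0.3·π_2 + 0.3·π_3
Solving with the normalization constraint gives π = (0.4111, 0.3000, 0.2889).
So the stationary probability of Help is 0.2889.

0.2889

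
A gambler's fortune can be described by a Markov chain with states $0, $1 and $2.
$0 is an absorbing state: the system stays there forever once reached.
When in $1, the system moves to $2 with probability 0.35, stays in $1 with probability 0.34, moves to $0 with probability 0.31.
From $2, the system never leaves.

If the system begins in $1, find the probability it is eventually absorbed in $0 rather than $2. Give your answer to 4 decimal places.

Let h(s) be the probability of absorption at $0 starting from transient state s. Then h($0) = 1 and h($2) = 0. By first-step analysis:
h($1) = 0.31·1 + 0.34·h($1) + 0.35·0
Solving: h($1) = 0.4697.
Starting from $1, the probability is 0.4697.

0.4697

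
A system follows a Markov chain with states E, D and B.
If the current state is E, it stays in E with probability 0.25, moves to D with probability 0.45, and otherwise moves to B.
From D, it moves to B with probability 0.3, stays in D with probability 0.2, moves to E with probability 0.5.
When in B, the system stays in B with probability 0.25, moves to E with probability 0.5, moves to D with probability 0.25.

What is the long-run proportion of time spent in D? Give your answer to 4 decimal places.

Let the stationary distribution be π with π = πP and π_1 + π_2 + π_3 = 1.
π_1 = 0.25·π_1 + 0.5·π_2 + 0.5·π_3
π_2 = 0.45·π_1 + 0.2·π_2 + 0.25·π_3
Solving with the normalization constraint gives π = (0.4000, 0.3143, 0.2857).
So the stationary probability of D is 0.3143.

0.3143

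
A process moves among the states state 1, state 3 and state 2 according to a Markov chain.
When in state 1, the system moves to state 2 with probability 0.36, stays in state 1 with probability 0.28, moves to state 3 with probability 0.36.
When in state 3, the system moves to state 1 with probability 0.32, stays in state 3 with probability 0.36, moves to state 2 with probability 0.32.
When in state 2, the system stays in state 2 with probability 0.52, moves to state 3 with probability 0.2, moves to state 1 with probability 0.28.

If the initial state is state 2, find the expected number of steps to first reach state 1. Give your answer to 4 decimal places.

3.4539

Let t(s) be the expected number of steps to first reach state 1 from state s, with t(state 1) = 0. Conditioning on the first step:
t(state 3) = 1 + 0.36·t(state 3) + 0.32·t(state 2)
t(state 2) = 1 + 0.2·t(state 3) + 0.52·t(state 2)
Solving: t(state 3) = 3.2895, t(state 2) = 3.4539.
Expected steps from state 2 to state 1: 3.4539.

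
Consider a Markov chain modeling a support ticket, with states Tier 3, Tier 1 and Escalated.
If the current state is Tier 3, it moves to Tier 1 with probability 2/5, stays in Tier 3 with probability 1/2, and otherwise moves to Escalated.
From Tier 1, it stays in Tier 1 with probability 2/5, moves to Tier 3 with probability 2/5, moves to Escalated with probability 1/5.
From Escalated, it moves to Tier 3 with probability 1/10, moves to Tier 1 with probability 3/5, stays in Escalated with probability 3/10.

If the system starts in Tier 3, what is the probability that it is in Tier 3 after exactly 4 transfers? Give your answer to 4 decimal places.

Propagate the distribution vector 4 transfers from Tier 3.
After 0 transfers: (1.0000, 0.0000, 0.0000)
After 1 transfer: (0.5000, 0.4000, 0.1000)
After 2 transfers: (0.4200, 0.4200, 0.1600)
After 3 transfers: (0.3940, 0.4320, 0.1740)
After 4 transfers: (0.3872, 0.4348, 0.1780)
P(in Tier 3 after 4 transfers) = 0.3872

0.3872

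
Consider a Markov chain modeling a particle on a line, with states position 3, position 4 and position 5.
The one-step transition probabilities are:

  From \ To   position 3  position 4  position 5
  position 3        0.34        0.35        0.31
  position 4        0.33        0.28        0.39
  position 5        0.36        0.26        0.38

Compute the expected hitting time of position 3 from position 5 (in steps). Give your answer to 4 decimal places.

2.8406

Let t(s) be the expected number of steps to first reach position 3 from state s, with t(position 3) = 0. Conditioning on the first step:
t(position 4) = 1 + 0.28·t(position 4) + 0.39·t(position 5)
t(position 5) = 1 + 0.26·t(position 4) + 0.38·t(position 5)
Solving: t(position 4) = 2.9275, t(position 5) = 2.8406.
Expected steps from position 5 to position 3: 2.8406.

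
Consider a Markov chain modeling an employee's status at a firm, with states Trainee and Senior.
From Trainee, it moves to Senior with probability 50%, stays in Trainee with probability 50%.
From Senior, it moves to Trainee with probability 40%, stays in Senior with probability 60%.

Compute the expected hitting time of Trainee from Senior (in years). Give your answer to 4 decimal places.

Let t(s) be the expected number of years to first reach Trainee from state s, with t(Trainee) = 0. Conditioning on the first year:
t(Senior) = 1 + 0.6·t(Senior)
Solving: t(Senior) = 2.5000.
Expected years from Senior to Trainee: 2.5000.

2.5000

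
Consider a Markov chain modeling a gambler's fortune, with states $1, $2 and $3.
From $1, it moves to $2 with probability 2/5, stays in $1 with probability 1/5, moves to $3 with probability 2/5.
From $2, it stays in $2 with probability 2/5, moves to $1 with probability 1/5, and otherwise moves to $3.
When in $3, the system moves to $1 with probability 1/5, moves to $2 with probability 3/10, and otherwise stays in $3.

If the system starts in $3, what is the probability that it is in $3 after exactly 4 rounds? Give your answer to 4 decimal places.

0.4445

Propagate the distribution vector 4 rounds from $3.
After 0 rounds: (0.0000, 0.0000, 1.0000)
After 1 round: (0.2000, 0.3000, 0.5000)
After 2 rounds: (0.2000, 0.3500, 0.4500)
After 3 rounds: (0.2000, 0.3550, 0.4450)
After 4 rounds: (0.2000, 0.3555, 0.4445)
P(in $3 after 4 rounds) = 0.4445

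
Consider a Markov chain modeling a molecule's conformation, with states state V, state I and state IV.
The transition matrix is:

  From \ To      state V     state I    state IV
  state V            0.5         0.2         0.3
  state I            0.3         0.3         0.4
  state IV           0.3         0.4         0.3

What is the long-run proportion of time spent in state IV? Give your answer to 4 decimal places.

0.3295

Let the stationary distribution be π with π = πP and π_1 + π_2 + π_3 = 1.
π_1 = 0.5·π_1 + 0.3·π_2 + 0.3·π_3
π_2 = 0.2·π_1 + 0.3·π_2 + 0.4·π_3
Solving with the normalization constraint gives π = (0.3750, 0.2955, 0.3295).
So the stationary probability of state IV is 0.3295.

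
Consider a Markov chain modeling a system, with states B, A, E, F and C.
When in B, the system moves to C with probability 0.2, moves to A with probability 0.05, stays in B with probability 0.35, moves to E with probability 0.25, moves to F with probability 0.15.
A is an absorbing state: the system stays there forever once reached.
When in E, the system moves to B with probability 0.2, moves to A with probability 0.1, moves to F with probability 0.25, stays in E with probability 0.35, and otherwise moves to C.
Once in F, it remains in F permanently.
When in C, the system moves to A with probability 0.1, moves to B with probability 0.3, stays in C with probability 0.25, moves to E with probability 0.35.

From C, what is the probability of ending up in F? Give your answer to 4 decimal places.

Let h(s) be the probability of absorption at F starting from transient state s. Then h(F) = 1 and h(A) = 0. By first-step analysis:
h(B) = 0.35·h(B) + 0.05·0 + 0.25·h(E) + 0.15·1 + 0.2·h(C)
h(E) = 0.2·h(B) + 0.1·0 + 0.35·h(E) + 0.25·1 + 0.1·h(C)
h(C) = 0.3·h(B) + 0.1·0 + 0.35·h(E) + 0.25·h(C)
Solving: h(B) = 0.6743, h(E) = 0.6826, h(C) = 0.5883.
Starting from C, the probability is 0.5883.

0.5883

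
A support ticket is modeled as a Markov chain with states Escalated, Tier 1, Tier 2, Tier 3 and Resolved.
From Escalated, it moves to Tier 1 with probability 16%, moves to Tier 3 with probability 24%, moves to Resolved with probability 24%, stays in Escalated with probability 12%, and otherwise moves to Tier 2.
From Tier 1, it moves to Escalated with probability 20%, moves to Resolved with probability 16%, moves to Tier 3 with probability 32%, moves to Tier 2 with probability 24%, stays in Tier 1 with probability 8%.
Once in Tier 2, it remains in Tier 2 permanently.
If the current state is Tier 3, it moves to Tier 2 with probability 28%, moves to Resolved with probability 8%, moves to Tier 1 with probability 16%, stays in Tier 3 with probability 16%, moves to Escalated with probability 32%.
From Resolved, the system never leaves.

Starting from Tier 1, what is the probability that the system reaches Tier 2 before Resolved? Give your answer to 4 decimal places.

Let h(s) be the probability of absorption at Tier 2 starting from transient state s. Then h(Tier 2) = 1 and h(Resolved) = 0. By first-step analysis:
h(Escalated) = 0.12·h(Escalated) + 0.16·h(Tier 1) + 0.24·1 + 0.24·h(Tier 3) + 0.24·0
h(Tier 1) = 0.2·h(Escalated) + 0.08·h(Tier 1) + 0.24·1 + 0.32·h(Tier 3) + 0.16·0
h(Tier 3) = 0.32·h(Escalated) + 0.16·h(Tier 1) + 0.28·1 + 0.16·h(Tier 3) + 0.08·0
Solving: h(Escalated) = 0.5664, h(Tier 1) = 0.6158, h(Tier 3) = 0.6664.
Starting from Tier 1, the probability is 0.6158.

0.6158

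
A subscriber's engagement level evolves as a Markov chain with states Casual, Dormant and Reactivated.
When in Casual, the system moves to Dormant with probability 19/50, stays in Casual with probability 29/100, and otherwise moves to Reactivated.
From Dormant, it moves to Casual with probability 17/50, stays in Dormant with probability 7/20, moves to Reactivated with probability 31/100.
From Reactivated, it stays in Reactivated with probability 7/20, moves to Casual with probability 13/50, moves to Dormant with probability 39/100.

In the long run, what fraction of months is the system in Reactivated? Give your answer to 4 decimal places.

0.3291

Let the stationary distribution be π with π = πP and π_1 + π_2 + π_3 = 1.
π_1 = 0.29·π_1 + 0.34·π_2 + 0.26·π_3
π_2 = 0.38·π_1 + 0.35·π_2 + 0.39·π_3
Solving with the normalization constraint gives π = (0.2987, 0.3721, 0.3291).
So the stationary probability of Reactivated is 0.3291.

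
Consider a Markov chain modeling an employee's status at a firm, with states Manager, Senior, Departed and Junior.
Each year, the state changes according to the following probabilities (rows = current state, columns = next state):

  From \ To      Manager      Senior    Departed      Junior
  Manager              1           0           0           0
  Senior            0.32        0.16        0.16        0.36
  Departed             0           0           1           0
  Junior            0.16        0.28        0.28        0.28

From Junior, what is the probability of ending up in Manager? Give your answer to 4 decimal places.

Let h(s) be the probability of absorption at Manager starting from transient state s. Then h(Manager) = 1 and h(Departed) = 0. By first-step analysis:
h(Senior) = 0.32·1 + 0.16·h(Senior) + 0.16·0 + 0.36·h(Junior)
h(Junior) = 0.16·1 + 0.28·h(Senior) + 0.28·0 + 0.28·h(Junior)
Solving: h(Senior) = 0.5714, h(Junior) = 0.4444.
Starting from Junior, the probability is 0.4444.

0.4444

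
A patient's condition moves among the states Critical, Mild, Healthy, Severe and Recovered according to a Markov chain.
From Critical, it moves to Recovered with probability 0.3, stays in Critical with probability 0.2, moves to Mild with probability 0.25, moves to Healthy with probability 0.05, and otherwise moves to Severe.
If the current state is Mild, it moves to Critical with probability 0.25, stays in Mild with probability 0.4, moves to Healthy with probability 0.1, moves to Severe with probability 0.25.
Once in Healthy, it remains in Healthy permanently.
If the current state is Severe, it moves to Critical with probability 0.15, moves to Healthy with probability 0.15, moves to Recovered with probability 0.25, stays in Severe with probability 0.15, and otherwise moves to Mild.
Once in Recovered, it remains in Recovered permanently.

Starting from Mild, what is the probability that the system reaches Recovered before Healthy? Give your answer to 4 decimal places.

0.5446

Let h(s) be the probability of absorption at Recovered starting from transient state s. Then h(Recovered) = 1 and h(Healthy) = 0. By first-step analysis:
h(Critical) = 0.2·h(Critical) + 0.25·h(Mild) + 0.05·0 + 0.2·h(Severe) + 0.3·1
h(Mild) = 0.25·h(Critical) + 0.4·h(Mild) + 0.1·0 + 0.25·h(Severe)
h(Severe) = 0.15·h(Critical) + 0.3·h(Mild) + 0.15·0 + 0.15·h(Severe) + 0.25·1
Solving: h(Critical) = 0.6975, h(Mild) = 0.5446, h(Severe) = 0.6094.
Starting from Mild, the probability is 0.5446.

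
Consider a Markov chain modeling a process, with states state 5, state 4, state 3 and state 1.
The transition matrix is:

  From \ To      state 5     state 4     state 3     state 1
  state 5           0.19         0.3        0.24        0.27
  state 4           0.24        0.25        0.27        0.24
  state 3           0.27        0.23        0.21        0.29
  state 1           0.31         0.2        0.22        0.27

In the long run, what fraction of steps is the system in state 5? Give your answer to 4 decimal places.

Let the stationary distribution be π with π = πP and π_1 + π_2 + π_3 + π_4 = 1.
π_1 = 0.19·π_1 + 0.24·π_2 + 0.27·π_3 + 0.31·π_4
π_2 = 0.3·π_1 + 0.25·π_2 + 0.23·π_3 + 0.2·π_4
π_3 = 0.24·π_1 + 0.27·π_2 + 0.21·π_3 + 0.22·π_4
Solving with the normalization constraint gives π = (0.2531, 0.2446, 0.2349, 0.2674).
So the stationary probability of state 5 is 0.2531.

0.2531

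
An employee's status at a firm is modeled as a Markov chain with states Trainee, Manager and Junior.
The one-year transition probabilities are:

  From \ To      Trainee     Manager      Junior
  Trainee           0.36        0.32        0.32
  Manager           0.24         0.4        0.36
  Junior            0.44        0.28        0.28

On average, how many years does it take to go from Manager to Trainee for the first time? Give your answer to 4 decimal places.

3.2609

Let t(s) be the expected number of years to first reach Trainee from state s, with t(Trainee) = 0. Conditioning on the first year:
t(Manager) = 1 + 0.4·t(Manager) + 0.36·t(Junior)
t(Junior) = 1 + 0.28·t(Manager) + 0.28·t(Junior)
Solving: t(Manager) = 3.2609, t(Junior) = 2.6570.
Expected years from Manager to Trainee: 3.2609.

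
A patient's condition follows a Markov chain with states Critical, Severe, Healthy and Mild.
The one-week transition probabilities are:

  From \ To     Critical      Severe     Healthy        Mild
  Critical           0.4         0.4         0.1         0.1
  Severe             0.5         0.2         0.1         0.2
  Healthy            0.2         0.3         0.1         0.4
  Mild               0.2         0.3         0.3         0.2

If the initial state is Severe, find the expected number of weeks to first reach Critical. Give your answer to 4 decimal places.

2.5806

Let t(s) be the expected number of weeks to first reach Critical from state s, with t(Critical) = 0. Conditioning on the first week:
t(Severe) = 1 + 0.2·t(Severe) + 0.1·t(Healthy) + 0.2·t(Mild)
t(Healthy) = 1 + 0.3·t(Severe) + 0.1·t(Healthy) + 0.4·t(Mild)
t(Mild) = 1 + 0.3·t(Severe) + 0.3·t(Healthy) + 0.2·t(Mild)
Solving: t(Severe) = 2.5806, t(Healthy) = 3.5484, t(Mild) = 3.5484.
Expected weeks from Severe to Critical: 2.5806.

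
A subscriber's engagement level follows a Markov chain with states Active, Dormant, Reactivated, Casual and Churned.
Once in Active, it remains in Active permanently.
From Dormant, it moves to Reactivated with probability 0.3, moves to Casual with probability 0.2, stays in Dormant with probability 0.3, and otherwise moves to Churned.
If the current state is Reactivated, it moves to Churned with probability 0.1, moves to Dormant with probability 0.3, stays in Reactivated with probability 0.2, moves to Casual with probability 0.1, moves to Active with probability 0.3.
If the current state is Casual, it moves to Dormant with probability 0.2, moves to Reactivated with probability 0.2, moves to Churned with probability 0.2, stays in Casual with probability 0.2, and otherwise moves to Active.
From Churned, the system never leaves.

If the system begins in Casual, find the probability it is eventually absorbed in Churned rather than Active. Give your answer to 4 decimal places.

0.5064

Let h(s) be the probability of absorption at Churned starting from transient state s. Then h(Churned) = 1 and h(Active) = 0. By first-step analysis:
h(Dormant) = 0.3·h(Dormant) + 0.3·h(Reactivated) + 0.2·h(Casual) + 0.2·1
h(Reactivated) = 0.3·0 + 0.3·h(Dormant) + 0.2·h(Reactivated) + 0.1·h(Casual) + 0.1·1
h(Casual) = 0.2·0 + 0.2·h(Dormant) + 0.2·h(Reactivated) + 0.2·h(Casual) + 0.2·1
Solving: h(Dormant) = 0.6090, h(Reactivated) = 0.4167, h(Casual) = 0.5064.
Starting from Casual, the probability is 0.5064.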